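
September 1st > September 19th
False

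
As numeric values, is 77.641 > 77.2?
True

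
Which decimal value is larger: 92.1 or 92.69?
92.69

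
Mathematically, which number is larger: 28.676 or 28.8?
28.8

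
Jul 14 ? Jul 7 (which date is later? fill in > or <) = >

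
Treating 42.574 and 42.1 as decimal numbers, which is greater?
42.574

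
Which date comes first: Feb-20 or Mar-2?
Feb-20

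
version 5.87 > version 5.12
True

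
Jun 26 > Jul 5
False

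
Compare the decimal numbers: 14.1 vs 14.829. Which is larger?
14.829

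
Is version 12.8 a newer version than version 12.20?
No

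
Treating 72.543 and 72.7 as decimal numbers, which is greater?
72.7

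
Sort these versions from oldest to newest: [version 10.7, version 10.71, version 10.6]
[version 10.6, version 10.7, version 10.71]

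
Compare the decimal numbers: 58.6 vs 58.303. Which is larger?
58.6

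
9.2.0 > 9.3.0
False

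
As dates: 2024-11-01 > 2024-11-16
False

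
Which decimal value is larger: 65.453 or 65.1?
65.453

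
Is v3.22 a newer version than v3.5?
Yes. Version numbers are compared segment by segment as integers, not as decimals: minor version 22 > 5, so v3.22 > v3.5 (even though the decimal 3.22 < 3.5).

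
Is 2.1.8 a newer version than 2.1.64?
No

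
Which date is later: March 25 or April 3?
April 3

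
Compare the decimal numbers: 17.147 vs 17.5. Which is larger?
17.5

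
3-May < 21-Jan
False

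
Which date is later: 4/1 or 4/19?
4/19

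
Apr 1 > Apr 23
False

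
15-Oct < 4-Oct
False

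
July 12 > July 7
True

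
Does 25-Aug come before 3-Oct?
Yes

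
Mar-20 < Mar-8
False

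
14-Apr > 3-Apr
True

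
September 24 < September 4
False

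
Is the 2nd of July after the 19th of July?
No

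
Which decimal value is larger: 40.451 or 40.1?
40.451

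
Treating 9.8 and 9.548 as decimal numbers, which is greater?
9.8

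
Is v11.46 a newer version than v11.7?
Yes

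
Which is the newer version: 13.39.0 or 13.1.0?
13.39.0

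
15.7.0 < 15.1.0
False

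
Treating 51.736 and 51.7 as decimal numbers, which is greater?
51.736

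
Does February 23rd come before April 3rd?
Yes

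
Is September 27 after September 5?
Yes. Day 27 comes after day 5 in September — this is a date comparison, not a decimal one (the decimal 9.27 would be smaller than 9.5).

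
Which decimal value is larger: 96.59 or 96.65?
96.65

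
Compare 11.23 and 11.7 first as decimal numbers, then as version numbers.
As decimals: 11.23 < 11.7. As versions: v11.23 > v11.7 (minor version 23 > 7).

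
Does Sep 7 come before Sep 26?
Yes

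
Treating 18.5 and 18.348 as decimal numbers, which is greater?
18.5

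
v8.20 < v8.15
False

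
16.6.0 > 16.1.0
True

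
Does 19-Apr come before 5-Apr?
No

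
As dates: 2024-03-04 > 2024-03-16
False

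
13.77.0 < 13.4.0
False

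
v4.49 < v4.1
False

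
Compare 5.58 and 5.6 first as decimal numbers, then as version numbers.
As decimals: 5.58 < 5.6. As versions: v5.58 > v5.6 (minor version 58 > 6).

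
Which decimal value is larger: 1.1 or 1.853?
1.853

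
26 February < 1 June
True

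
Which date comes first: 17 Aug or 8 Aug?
8 Aug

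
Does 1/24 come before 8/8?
Yes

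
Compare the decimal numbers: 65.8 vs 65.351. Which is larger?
65.8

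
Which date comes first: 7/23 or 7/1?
7/1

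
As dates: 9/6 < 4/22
False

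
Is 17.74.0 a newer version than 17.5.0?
Yes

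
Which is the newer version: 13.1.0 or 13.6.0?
13.6.0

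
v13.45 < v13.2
False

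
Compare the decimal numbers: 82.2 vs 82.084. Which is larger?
82.2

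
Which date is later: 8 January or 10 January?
10 January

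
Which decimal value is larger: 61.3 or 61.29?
61.3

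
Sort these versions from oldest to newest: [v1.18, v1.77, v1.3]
[v1.3, v1.18, v1.77]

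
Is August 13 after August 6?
Yes. Day 13 comes after day 6 in August — this is a date comparison, not a decimal one (the decimal 8.13 would be smaller than 8.6).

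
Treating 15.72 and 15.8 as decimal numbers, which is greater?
15.8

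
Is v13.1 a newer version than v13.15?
No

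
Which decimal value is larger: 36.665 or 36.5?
36.665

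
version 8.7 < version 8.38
True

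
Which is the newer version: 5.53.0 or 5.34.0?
5.53.0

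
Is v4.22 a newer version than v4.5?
Yes. Version numbers are compared segment by segment as integers, not as decimals: minor version 22 > 5, so v4.22 > v4.5 (even though the decimal 4.22 < 4.5).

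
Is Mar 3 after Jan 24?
Yes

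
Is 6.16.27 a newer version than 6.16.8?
Yes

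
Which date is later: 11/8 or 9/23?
11/8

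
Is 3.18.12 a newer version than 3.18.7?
Yes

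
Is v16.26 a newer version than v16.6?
Yes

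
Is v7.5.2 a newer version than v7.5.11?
No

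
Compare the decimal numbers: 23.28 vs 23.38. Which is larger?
23.38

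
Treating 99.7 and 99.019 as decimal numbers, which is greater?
99.7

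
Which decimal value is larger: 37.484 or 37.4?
37.484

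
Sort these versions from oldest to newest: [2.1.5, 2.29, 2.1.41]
[2.1.5, 2.1.41, 2.29]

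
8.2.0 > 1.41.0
True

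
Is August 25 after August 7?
Yes. Day 25 comes after day 7 in August — this is a date comparison, not a decimal one (the decimal 8.25 would be smaller than 8.7).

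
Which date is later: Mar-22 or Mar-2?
Mar-22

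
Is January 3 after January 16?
No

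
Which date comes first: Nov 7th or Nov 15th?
Nov 7th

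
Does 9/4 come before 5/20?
No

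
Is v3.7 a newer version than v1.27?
Yes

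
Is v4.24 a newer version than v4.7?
Yes. Version numbers are compared segment by segment as integers, not as decimals: minor version 24 > 7, so v4.24 > v4.7 (even though the decimal 4.24 < 4.7).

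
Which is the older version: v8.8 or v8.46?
v8.8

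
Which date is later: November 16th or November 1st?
November 16th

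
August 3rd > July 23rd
True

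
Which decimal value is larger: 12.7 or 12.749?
12.749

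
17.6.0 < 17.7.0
True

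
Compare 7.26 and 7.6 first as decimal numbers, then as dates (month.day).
As decimals: 7.26 < 7.6. As dates: 7/26 is later than 7/6 (day 26 > day 6).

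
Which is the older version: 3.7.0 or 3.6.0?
3.6.0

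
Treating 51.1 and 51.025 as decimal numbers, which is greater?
51.1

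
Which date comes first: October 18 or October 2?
October 2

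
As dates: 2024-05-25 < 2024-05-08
False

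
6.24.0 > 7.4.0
False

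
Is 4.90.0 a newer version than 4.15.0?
Yes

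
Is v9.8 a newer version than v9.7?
Yes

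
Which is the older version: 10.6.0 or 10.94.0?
10.6.0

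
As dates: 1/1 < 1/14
True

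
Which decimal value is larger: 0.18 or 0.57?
0.57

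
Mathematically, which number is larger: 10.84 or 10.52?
10.84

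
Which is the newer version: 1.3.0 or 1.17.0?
1.17.0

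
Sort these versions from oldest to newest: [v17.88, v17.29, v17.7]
[v17.7, v17.29, v17.88]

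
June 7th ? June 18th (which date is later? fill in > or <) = <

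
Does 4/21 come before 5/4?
Yes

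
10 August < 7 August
False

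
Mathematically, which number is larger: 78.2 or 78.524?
78.524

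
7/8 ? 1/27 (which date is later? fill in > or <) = >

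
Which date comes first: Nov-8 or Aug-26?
Aug-26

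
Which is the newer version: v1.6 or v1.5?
v1.6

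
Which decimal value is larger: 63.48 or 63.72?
63.72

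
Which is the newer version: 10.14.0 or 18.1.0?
18.1.0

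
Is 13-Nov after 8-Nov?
Yes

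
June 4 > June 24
False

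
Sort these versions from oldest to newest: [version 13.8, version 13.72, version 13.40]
[version 13.8, version 13.40, version 13.72]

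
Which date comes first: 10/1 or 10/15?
10/1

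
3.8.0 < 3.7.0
False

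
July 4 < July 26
True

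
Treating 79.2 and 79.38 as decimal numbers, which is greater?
79.38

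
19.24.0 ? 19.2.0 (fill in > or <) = >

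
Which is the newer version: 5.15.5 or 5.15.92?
5.15.92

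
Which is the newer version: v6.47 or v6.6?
v6.47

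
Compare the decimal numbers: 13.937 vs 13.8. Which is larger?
13.937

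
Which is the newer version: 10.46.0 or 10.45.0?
10.46.0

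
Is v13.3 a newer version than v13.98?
No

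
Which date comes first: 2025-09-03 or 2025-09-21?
2025-09-03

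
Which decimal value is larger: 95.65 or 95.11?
95.65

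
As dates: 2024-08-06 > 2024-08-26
False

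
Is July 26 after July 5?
Yes. Day 26 comes after day 5 in July — this is a date comparison, not a decimal one (the decimal 7.26 would be smaller than 7.5).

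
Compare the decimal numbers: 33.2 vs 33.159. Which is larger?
33.2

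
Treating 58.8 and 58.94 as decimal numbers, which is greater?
58.94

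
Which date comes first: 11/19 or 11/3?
11/3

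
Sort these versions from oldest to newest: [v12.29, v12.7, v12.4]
[v12.4, v12.7, v12.29]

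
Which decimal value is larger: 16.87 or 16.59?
16.87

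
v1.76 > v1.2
True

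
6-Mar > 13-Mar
False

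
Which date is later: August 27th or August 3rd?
August 27th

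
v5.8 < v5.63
True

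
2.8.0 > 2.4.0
True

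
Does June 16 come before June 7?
No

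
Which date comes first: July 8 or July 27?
July 8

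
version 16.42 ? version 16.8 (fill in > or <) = >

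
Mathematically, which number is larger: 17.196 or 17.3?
17.3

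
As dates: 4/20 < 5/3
True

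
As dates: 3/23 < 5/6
True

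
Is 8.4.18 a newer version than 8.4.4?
Yes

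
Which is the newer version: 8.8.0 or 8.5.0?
8.8.0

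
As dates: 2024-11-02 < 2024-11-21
True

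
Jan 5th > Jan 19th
False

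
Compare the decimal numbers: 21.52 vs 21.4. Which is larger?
21.52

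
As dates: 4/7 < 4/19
True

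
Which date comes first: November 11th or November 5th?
November 5th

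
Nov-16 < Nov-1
False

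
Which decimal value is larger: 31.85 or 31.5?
31.85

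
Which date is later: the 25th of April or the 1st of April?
the 25th of April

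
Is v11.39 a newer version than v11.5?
Yes. Version numbers are compared segment by segment as integers, not as decimals: minor version 39 > 5, so v11.39 > v11.5 (even though the decimal 11.39 < 11.5).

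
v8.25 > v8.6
True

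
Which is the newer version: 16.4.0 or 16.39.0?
16.39.0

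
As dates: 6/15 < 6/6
False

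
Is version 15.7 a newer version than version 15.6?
Yes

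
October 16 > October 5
True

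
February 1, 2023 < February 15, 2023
True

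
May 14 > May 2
True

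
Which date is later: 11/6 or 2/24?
11/6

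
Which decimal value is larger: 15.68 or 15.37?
15.68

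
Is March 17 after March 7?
Yes. Day 17 comes after day 7 in March — this is a date comparison, not a decimal one (the decimal 3.17 would be smaller than 3.7).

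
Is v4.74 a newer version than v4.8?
Yes. Version numbers are compared segment by segment as integers, not as decimals: minor version 74 > 8, so v4.74 > v4.8 (even though the decimal 4.74 < 4.8).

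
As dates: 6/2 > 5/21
True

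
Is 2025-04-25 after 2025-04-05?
Yes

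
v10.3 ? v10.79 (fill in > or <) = <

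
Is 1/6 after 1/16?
No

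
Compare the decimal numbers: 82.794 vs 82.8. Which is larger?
82.8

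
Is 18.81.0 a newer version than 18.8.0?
Yes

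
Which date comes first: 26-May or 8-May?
8-May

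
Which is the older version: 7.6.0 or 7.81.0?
7.6.0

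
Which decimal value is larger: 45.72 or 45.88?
45.88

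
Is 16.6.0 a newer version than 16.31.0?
No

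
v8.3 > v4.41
True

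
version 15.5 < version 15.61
True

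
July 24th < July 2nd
False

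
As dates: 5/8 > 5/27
False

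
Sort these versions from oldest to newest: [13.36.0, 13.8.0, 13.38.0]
[13.8.0, 13.36.0, 13.38.0]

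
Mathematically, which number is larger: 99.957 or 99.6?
99.957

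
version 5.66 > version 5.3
True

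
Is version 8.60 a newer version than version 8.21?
Yes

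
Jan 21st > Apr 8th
False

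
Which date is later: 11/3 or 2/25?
11/3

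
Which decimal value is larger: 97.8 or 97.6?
97.8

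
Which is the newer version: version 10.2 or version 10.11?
version 10.11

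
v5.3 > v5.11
False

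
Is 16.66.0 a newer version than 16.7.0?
Yes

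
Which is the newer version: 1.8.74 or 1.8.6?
1.8.74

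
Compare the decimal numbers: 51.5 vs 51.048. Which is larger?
51.5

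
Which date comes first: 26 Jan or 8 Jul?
26 Jan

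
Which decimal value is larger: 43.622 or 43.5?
43.622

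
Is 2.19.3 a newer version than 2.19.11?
No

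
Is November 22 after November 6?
Yes. Day 22 comes after day 6 in November — this is a date comparison, not a decimal one (the decimal 11.22 would be smaller than 11.6).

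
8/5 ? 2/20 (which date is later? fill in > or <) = >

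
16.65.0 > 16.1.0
True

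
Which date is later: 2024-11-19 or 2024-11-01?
2024-11-19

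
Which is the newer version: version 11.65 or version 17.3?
version 17.3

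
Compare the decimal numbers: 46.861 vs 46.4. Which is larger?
46.861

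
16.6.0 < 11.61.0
False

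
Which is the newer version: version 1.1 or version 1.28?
version 1.28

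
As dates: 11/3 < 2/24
False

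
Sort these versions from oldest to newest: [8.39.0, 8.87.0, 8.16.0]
[8.16.0, 8.39.0, 8.87.0]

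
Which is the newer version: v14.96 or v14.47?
v14.96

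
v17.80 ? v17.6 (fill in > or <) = >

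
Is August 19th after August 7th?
Yes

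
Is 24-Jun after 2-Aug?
No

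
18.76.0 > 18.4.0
True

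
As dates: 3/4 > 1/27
True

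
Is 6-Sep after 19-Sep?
No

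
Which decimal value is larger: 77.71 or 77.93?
77.93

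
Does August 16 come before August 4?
No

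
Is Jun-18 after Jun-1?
Yes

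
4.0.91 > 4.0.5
True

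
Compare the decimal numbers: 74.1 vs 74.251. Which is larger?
74.251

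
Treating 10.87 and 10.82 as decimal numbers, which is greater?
10.87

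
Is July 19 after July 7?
Yes. Day 19 comes after day 7 in July — this is a date comparison, not a decimal one (the decimal 7.19 would be smaller than 7.7).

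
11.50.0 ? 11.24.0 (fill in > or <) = >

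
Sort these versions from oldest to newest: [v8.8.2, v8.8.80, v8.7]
[v8.7, v8.8.2, v8.8.80]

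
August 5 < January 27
False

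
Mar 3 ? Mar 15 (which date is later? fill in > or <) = <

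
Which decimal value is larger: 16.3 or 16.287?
16.3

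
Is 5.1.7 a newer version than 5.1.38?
No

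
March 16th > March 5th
True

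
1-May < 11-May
True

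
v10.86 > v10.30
True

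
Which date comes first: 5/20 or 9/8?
5/20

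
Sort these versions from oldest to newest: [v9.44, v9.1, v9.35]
[v9.1, v9.35, v9.44]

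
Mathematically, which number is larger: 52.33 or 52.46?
52.46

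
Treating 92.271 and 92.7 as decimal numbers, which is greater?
92.7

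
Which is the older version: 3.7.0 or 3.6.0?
3.6.0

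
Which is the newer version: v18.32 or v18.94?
v18.94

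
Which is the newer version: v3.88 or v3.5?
v3.88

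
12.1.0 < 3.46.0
False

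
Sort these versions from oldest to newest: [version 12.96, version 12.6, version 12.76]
[version 12.6, version 12.76, version 12.96]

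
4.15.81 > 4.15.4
True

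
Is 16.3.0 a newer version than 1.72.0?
Yes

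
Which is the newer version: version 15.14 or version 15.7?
version 15.14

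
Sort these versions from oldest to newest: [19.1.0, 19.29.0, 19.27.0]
[19.1.0, 19.27.0, 19.29.0]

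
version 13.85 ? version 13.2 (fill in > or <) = >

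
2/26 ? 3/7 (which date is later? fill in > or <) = <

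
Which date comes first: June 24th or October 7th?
June 24th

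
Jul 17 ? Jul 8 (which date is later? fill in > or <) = >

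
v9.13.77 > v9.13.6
True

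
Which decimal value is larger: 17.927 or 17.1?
17.927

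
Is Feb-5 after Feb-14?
No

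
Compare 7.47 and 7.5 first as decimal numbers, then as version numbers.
As decimals: 7.47 < 7.5. As versions: v7.47 > v7.5 (minor version 47 > 5).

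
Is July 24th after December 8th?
No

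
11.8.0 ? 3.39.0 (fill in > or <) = >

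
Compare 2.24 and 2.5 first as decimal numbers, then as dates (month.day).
As decimals: 2.24 < 2.5. As dates: 2/24 is later than 2/5 (day 24 > day 5).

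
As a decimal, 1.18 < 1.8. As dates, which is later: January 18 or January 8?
January 18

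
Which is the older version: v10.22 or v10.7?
v10.7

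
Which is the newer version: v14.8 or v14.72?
v14.72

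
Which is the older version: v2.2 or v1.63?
v1.63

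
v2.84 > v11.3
False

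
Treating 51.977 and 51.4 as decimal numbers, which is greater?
51.977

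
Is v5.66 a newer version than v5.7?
Yes. Version numbers are compared segment by segment as integers, not as decimals: minor version 66 > 7, so v5.66 > v5.7 (even though the decimal 5.66 < 5.7).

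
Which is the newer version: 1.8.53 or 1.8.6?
1.8.53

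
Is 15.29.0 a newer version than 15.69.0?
No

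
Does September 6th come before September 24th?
Yes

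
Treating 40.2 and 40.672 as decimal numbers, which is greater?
40.672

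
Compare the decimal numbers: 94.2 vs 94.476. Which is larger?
94.476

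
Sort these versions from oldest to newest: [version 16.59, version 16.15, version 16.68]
[version 16.15, version 16.59, version 16.68]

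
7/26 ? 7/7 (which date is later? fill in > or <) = >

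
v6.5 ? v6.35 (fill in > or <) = <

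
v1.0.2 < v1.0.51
True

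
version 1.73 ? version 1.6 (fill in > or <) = >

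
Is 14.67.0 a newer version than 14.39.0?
Yes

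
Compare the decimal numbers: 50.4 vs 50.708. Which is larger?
50.708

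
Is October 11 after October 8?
Yes. Day 11 comes after day 8 in October — this is a date comparison, not a decimal one (the decimal 10.11 would be smaller than 10.8).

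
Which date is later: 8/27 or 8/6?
8/27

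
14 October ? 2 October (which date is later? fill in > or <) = >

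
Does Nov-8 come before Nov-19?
Yes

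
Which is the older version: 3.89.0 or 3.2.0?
3.2.0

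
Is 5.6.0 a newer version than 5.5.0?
Yes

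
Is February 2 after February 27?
No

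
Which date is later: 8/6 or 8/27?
8/27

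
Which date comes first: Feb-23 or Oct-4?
Feb-23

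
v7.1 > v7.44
False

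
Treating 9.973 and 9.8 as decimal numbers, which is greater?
9.973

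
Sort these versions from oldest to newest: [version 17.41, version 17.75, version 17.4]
[version 17.4, version 17.41, version 17.75]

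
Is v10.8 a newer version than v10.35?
No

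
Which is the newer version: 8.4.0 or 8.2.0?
8.4.0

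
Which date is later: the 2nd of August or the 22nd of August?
the 22nd of August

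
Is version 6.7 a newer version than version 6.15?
No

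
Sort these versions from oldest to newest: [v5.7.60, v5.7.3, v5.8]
[v5.7.3, v5.7.60, v5.8]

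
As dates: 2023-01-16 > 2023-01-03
True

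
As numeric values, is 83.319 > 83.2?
True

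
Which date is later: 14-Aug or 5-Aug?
14-Aug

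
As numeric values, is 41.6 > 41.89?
False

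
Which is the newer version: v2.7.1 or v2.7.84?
v2.7.84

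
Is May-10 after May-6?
Yes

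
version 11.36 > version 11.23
True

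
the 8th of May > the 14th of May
False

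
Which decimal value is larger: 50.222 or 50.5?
50.5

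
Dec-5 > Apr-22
True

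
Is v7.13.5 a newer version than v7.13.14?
No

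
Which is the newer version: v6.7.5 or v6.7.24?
v6.7.24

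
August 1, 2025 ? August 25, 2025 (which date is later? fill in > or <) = <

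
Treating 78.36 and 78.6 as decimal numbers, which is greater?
78.6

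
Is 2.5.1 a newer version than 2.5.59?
No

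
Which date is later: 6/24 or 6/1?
6/24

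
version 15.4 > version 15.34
False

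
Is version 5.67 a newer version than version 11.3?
No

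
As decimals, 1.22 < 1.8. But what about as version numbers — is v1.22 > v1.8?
True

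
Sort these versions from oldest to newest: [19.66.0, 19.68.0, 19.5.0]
[19.5.0, 19.66.0, 19.68.0]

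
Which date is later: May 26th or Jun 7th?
Jun 7th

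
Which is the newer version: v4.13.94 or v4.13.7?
v4.13.94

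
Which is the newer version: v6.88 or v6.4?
v6.88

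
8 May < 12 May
True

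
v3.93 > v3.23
True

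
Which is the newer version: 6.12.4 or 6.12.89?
6.12.89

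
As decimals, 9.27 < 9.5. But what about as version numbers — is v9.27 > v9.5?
True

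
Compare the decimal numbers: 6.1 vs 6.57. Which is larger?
6.57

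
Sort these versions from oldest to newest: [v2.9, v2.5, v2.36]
[v2.5, v2.9, v2.36]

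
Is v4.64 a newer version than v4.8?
Yes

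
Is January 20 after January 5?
Yes. Day 20 comes after day 5 in January — this is a date comparison, not a decimal one (the decimal 1.20 would be smaller than 1.5).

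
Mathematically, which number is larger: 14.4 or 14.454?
14.454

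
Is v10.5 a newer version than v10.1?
Yes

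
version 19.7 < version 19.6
False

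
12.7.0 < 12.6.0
False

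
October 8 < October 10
True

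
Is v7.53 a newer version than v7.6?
Yes. Version numbers are compared segment by segment as integers, not as decimals: minor version 53 > 6, so v7.53 > v7.6 (even though the decimal 7.53 < 7.6).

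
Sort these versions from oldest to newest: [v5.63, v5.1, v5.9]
[v5.1, v5.9, v5.63]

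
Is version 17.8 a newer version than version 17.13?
No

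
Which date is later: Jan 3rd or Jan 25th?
Jan 25th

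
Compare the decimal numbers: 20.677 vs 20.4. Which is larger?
20.677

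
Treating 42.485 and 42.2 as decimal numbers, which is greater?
42.485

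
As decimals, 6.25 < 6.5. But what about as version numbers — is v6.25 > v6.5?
True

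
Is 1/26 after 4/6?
No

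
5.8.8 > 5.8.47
False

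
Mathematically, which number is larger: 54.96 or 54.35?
54.96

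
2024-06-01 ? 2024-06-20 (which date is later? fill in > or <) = <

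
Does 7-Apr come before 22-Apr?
Yes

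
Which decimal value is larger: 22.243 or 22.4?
22.4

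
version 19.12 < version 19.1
False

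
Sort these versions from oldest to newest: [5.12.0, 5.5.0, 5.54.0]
[5.5.0, 5.12.0, 5.54.0]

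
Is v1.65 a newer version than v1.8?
Yes. Version numbers are compared segment by segment as integers, not as decimals: minor version 65 > 8, so v1.65 > v1.8 (even though the decimal 1.65 < 1.8).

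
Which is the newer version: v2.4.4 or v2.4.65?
v2.4.65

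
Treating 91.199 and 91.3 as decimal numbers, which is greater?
91.3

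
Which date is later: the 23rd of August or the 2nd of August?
the 23rd of August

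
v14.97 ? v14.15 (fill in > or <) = >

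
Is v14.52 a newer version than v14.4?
Yes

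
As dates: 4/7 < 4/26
True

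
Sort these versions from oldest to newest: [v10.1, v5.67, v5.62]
[v5.62, v5.67, v10.1]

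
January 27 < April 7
True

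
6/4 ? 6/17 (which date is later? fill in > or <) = <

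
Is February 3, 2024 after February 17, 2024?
No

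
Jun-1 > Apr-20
True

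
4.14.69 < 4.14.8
False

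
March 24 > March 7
True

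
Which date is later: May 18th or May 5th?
May 18th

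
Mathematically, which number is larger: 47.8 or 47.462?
47.8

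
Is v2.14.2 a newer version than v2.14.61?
No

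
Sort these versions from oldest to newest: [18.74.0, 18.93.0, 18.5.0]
[18.5.0, 18.74.0, 18.93.0]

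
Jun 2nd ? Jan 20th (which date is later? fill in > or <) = >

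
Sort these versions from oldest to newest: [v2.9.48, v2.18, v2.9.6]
[v2.9.6, v2.9.48, v2.18]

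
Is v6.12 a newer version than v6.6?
Yes. Version numbers are compared segment by segment as integers, not as decimals: minor version 12 > 6, so v6.12 > v6.6 (even though the decimal 6.12 < 6.6).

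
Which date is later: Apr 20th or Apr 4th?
Apr 20th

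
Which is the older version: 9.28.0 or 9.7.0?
9.7.0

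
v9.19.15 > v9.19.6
True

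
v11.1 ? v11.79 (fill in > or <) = <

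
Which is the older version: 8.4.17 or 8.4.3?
8.4.3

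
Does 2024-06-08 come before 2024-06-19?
Yes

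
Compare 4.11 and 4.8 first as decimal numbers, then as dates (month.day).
As decimals: 4.11 < 4.8. As dates: 4/11 is later than 4/8 (day 11 > day 8).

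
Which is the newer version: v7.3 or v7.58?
v7.58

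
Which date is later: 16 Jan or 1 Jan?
16 Jan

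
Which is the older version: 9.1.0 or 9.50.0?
9.1.0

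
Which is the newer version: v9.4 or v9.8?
v9.8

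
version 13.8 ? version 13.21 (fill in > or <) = <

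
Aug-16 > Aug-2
True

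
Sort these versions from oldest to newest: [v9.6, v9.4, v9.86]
[v9.4, v9.6, v9.86]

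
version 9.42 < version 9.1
False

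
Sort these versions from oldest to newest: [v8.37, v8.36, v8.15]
[v8.15, v8.36, v8.37]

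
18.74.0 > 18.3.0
True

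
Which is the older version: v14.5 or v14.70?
v14.5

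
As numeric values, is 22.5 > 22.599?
False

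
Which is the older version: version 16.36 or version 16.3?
version 16.3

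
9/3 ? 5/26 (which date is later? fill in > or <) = >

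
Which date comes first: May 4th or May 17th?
May 4th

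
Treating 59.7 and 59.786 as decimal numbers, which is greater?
59.786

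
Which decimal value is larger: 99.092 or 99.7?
99.7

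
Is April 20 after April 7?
Yes. Day 20 comes after day 7 in April — this is a date comparison, not a decimal one (the decimal 4.20 would be smaller than 4.7).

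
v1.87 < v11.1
True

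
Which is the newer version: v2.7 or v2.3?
v2.7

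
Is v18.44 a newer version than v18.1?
Yes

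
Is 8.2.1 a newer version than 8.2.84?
No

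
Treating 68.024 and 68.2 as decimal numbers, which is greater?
68.2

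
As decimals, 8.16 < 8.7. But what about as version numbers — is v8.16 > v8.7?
True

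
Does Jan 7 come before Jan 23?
Yes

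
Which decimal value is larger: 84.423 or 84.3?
84.423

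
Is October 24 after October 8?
Yes. Day 24 comes after day 8 in October — this is a date comparison, not a decimal one (the decimal 10.24 would be smaller than 10.8).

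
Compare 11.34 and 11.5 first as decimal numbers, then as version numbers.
As decimals: 11.34 < 11.5. As versions: v11.34 > v11.5 (minor version 34 > 5).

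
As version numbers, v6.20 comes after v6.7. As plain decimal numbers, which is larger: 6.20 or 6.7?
6.7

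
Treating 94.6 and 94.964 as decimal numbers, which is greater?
94.964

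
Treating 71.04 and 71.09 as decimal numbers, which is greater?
71.09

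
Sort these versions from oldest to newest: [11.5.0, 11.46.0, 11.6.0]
[11.5.0, 11.6.0, 11.46.0]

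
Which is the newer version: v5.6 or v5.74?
v5.74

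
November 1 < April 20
False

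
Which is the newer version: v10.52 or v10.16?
v10.52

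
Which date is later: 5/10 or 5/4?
5/10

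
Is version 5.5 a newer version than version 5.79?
No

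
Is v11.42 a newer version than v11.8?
Yes. Version numbers are compared segment by segment as integers, not as decimals: minor version 42 > 8, so v11.42 > v11.8 (even though the decimal 11.42 < 11.8).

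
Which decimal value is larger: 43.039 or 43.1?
43.1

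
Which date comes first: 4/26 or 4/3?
4/3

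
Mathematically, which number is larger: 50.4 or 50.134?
50.4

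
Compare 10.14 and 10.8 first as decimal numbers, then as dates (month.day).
As decimals: 10.14 < 10.8. As dates: 10/14 is later than 10/8 (day 14 > day 8).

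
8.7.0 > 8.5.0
True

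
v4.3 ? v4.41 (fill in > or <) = <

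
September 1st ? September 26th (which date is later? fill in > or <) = <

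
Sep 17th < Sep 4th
False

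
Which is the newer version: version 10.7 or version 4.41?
version 10.7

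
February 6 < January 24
False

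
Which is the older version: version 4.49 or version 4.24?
version 4.24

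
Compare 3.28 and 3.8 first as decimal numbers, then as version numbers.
As decimals: 3.28 < 3.8. As versions: v3.28 > v3.8 (minor version 28 > 8).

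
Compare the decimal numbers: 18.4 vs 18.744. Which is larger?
18.744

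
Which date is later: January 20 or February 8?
February 8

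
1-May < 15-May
True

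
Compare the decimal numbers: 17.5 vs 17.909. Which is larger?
17.909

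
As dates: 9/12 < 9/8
False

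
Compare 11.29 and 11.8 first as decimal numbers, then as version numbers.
As decimals: 11.29 < 11.8. As versions: v11.29 > v11.8 (minor version 29 > 8).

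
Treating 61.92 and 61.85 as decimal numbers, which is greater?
61.92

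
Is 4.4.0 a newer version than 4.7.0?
No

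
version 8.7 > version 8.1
True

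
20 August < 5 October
True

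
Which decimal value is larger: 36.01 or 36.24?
36.24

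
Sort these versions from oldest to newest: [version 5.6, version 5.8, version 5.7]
[version 5.6, version 5.7, version 5.8]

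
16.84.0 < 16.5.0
False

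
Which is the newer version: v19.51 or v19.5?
v19.51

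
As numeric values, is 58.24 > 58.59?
False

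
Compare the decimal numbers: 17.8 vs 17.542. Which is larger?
17.8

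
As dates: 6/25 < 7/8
True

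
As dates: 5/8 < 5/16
True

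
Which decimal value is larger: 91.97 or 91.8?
91.97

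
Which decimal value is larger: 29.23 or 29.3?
29.3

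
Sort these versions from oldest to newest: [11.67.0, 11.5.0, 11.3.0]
[11.3.0, 11.5.0, 11.67.0]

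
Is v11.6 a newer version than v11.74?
No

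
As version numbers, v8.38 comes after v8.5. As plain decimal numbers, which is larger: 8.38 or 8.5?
8.5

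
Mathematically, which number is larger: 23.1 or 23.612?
23.612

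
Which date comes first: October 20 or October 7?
October 7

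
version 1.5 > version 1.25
False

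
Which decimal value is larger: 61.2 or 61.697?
61.697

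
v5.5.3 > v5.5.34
False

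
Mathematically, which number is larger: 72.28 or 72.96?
72.96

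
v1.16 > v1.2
True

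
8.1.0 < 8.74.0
True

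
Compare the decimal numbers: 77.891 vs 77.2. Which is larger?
77.891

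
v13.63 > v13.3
True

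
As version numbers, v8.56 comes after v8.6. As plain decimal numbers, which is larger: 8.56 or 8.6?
8.6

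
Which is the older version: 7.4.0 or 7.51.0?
7.4.0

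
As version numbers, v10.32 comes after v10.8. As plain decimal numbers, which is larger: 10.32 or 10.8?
10.8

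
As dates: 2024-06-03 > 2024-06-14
False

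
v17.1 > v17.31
False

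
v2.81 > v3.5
False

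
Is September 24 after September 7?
Yes. Day 24 comes after day 7 in September — this is a date comparison, not a decimal one (the decimal 9.24 would be smaller than 9.7).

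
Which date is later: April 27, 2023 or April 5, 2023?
April 27, 2023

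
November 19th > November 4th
True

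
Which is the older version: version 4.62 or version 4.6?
version 4.6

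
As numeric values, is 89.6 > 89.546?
True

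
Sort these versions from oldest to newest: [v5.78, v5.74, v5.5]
[v5.5, v5.74, v5.78]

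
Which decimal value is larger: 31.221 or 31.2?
31.221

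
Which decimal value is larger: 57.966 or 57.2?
57.966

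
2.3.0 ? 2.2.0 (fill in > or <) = >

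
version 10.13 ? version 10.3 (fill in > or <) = >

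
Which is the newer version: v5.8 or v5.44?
v5.44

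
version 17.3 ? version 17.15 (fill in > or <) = <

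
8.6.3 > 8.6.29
False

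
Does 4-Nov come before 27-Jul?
No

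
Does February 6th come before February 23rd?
Yes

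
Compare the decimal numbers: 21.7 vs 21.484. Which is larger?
21.7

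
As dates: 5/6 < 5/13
True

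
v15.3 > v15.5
False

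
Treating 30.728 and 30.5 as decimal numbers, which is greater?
30.728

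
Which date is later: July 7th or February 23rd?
July 7th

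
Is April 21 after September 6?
No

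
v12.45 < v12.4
False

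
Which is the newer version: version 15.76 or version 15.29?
version 15.76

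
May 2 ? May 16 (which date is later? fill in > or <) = <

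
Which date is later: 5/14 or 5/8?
5/14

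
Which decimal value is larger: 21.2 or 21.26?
21.26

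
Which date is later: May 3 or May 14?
May 14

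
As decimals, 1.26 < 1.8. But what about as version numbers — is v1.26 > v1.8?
True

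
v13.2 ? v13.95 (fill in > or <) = <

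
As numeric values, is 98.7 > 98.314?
True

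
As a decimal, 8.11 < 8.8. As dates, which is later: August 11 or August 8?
August 11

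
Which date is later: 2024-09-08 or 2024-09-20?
2024-09-20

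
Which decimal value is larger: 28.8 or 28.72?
28.8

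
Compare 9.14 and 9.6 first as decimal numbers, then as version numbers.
As decimals: 9.14 < 9.6. As versions: v9.14 > v9.6 (minor version 14 > 6).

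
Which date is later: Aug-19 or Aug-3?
Aug-19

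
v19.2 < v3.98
False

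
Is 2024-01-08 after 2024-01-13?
No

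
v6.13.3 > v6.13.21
False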